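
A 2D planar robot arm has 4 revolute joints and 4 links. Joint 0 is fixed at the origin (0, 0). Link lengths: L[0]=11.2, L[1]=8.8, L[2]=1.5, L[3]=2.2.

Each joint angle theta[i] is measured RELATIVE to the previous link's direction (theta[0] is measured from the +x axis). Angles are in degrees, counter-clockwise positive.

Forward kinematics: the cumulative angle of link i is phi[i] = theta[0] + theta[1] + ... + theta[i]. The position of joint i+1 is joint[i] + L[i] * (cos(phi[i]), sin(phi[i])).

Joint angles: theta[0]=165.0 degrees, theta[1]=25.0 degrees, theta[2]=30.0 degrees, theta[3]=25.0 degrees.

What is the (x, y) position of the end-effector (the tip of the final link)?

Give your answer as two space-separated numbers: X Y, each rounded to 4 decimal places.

joint[0] = (0.0000, 0.0000)  (base)
link 0: phi[0] = 165 = 165 deg
  cos(165 deg) = -0.9659, sin(165 deg) = 0.2588
  joint[1] = (0.0000, 0.0000) + 11.2 * (-0.9659, 0.2588) = (0.0000 + -10.8184, 0.0000 + 2.8988) = (-10.8184, 2.8988)
link 1: phi[1] = 165 + 25 = 190 deg
  cos(190 deg) = -0.9848, sin(190 deg) = -0.1736
  joint[2] = (-10.8184, 2.8988) + 8.8 * (-0.9848, -0.1736) = (-10.8184 + -8.6663, 2.8988 + -1.5281) = (-19.4847, 1.3707)
link 2: phi[2] = 165 + 25 + 30 = 220 deg
  cos(220 deg) = -0.7660, sin(220 deg) = -0.6428
  joint[3] = (-19.4847, 1.3707) + 1.5 * (-0.7660, -0.6428) = (-19.4847 + -1.1491, 1.3707 + -0.9642) = (-20.6337, 0.4065)
link 3: phi[3] = 165 + 25 + 30 + 25 = 245 deg
  cos(245 deg) = -0.4226, sin(245 deg) = -0.9063
  joint[4] = (-20.6337, 0.4065) + 2.2 * (-0.4226, -0.9063) = (-20.6337 + -0.9298, 0.4065 + -1.9939) = (-21.5635, -1.5874)
End effector: (-21.5635, -1.5874)

Answer: -21.5635 -1.5874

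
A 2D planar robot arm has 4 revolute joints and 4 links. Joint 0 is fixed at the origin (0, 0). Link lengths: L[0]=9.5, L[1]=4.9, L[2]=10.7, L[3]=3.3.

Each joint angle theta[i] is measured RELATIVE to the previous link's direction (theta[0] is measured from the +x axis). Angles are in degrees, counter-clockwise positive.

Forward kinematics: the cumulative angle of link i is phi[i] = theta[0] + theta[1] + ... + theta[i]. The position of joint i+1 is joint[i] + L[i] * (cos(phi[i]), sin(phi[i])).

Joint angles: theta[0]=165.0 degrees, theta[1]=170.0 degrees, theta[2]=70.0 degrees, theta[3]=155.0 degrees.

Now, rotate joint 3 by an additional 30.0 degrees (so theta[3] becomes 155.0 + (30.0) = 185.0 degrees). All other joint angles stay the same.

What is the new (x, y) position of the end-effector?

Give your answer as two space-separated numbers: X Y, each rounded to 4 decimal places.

joint[0] = (0.0000, 0.0000)  (base)
link 0: phi[0] = 165 = 165 deg
  cos(165 deg) = -0.9659, sin(165 deg) = 0.2588
  joint[1] = (0.0000, 0.0000) + 9.5 * (-0.9659, 0.2588) = (0.0000 + -9.1763, 0.0000 + 2.4588) = (-9.1763, 2.4588)
link 1: phi[1] = 165 + 170 = 335 deg
  cos(335 deg) = 0.9063, sin(335 deg) = -0.4226
  joint[2] = (-9.1763, 2.4588) + 4.9 * (0.9063, -0.4226) = (-9.1763 + 4.4409, 2.4588 + -2.0708) = (-4.7354, 0.3880)
link 2: phi[2] = 165 + 170 + 70 = 405 deg
  cos(405 deg) = 0.7071, sin(405 deg) = 0.7071
  joint[3] = (-4.7354, 0.3880) + 10.7 * (0.7071, 0.7071) = (-4.7354 + 7.5660, 0.3880 + 7.5660) = (2.8307, 7.9540)
link 3: phi[3] = 165 + 170 + 70 + 185 = 590 deg
  cos(590 deg) = -0.6428, sin(590 deg) = -0.7660
  joint[4] = (2.8307, 7.9540) + 3.3 * (-0.6428, -0.7660) = (2.8307 + -2.1212, 7.9540 + -2.5279) = (0.7095, 5.4260)
End effector: (0.7095, 5.4260)

Answer: 0.7095 5.4260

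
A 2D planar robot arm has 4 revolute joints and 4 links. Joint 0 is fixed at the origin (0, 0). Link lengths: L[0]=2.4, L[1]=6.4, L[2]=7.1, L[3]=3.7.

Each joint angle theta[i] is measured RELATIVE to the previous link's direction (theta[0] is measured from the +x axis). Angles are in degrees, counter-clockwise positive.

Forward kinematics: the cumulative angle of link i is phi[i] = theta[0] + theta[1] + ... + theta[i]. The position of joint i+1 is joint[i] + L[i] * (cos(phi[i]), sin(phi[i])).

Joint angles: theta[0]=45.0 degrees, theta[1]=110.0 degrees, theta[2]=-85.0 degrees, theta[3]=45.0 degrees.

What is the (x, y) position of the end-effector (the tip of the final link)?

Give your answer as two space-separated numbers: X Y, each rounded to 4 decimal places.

Answer: -3.2387 14.4270

Derivation:
joint[0] = (0.0000, 0.0000)  (base)
link 0: phi[0] = 45 = 45 deg
  cos(45 deg) = 0.7071, sin(45 deg) = 0.7071
  joint[1] = (0.0000, 0.0000) + 2.4 * (0.7071, 0.7071) = (0.0000 + 1.6971, 0.0000 + 1.6971) = (1.6971, 1.6971)
link 1: phi[1] = 45 + 110 = 155 deg
  cos(155 deg) = -0.9063, sin(155 deg) = 0.4226
  joint[2] = (1.6971, 1.6971) + 6.4 * (-0.9063, 0.4226) = (1.6971 + -5.8004, 1.6971 + 2.7048) = (-4.1033, 4.4018)
link 2: phi[2] = 45 + 110 + -85 = 70 deg
  cos(70 deg) = 0.3420, sin(70 deg) = 0.9397
  joint[3] = (-4.1033, 4.4018) + 7.1 * (0.3420, 0.9397) = (-4.1033 + 2.4283, 4.4018 + 6.6718) = (-1.6750, 11.0736)
link 3: phi[3] = 45 + 110 + -85 + 45 = 115 deg
  cos(115 deg) = -0.4226, sin(115 deg) = 0.9063
  joint[4] = (-1.6750, 11.0736) + 3.7 * (-0.4226, 0.9063) = (-1.6750 + -1.5637, 11.0736 + 3.3533) = (-3.2387, 14.4270)
End effector: (-3.2387, 14.4270)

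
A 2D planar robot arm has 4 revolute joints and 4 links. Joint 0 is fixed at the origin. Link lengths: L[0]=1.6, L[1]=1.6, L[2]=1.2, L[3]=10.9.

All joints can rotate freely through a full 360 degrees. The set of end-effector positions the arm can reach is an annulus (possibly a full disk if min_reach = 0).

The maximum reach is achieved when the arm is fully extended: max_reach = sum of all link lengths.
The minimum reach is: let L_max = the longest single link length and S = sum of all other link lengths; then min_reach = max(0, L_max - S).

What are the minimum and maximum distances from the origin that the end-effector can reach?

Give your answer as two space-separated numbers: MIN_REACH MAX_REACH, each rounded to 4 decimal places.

Link lengths: [1.6, 1.6, 1.2, 10.9]
max_reach = 1.6 + 1.6 + 1.2 + 10.9 = 15.3
L_max = max([1.6, 1.6, 1.2, 10.9]) = 10.9
S (sum of others) = 15.3 - 10.9 = 4.4
min_reach = max(0, 10.9 - 4.4) = max(0, 6.5) = 6.5

Answer: 6.5000 15.3000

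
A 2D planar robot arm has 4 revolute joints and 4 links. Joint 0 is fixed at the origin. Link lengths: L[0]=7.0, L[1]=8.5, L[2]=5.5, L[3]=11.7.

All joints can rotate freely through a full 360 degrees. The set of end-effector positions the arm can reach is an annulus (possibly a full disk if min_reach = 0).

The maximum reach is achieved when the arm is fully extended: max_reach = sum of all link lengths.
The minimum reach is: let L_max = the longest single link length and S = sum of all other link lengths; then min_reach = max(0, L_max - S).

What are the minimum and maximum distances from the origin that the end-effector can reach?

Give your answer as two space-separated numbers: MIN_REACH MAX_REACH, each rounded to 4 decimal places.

Answer: 0.0000 32.7000

Derivation:
Link lengths: [7.0, 8.5, 5.5, 11.7]
max_reach = 7 + 8.5 + 5.5 + 11.7 = 32.7
L_max = max([7.0, 8.5, 5.5, 11.7]) = 11.7
S (sum of others) = 32.7 - 11.7 = 21
min_reach = max(0, 11.7 - 21) = max(0, -9.3) = 0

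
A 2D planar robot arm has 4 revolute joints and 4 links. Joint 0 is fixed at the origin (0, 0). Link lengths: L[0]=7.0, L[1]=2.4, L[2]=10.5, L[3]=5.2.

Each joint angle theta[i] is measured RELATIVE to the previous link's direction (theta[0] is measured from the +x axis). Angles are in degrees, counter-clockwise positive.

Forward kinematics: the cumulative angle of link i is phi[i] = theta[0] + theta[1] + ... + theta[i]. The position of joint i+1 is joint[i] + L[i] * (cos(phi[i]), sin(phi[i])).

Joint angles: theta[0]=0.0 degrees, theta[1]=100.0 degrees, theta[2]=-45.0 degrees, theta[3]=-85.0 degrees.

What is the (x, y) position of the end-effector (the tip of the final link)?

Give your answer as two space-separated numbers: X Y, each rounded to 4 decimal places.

Answer: 17.1091 8.3646

Derivation:
joint[0] = (0.0000, 0.0000)  (base)
link 0: phi[0] = 0 = 0 deg
  cos(0 deg) = 1.0000, sin(0 deg) = 0.0000
  joint[1] = (0.0000, 0.0000) + 7 * (1.0000, 0.0000) = (0.0000 + 7.0000, 0.0000 + 0.0000) = (7.0000, 0.0000)
link 1: phi[1] = 0 + 100 = 100 deg
  cos(100 deg) = -0.1736, sin(100 deg) = 0.9848
  joint[2] = (7.0000, 0.0000) + 2.4 * (-0.1736, 0.9848) = (7.0000 + -0.4168, 0.0000 + 2.3635) = (6.5832, 2.3635)
link 2: phi[2] = 0 + 100 + -45 = 55 deg
  cos(55 deg) = 0.5736, sin(55 deg) = 0.8192
  joint[3] = (6.5832, 2.3635) + 10.5 * (0.5736, 0.8192) = (6.5832 + 6.0226, 2.3635 + 8.6011) = (12.6058, 10.9646)
link 3: phi[3] = 0 + 100 + -45 + -85 = -30 deg
  cos(-30 deg) = 0.8660, sin(-30 deg) = -0.5000
  joint[4] = (12.6058, 10.9646) + 5.2 * (0.8660, -0.5000) = (12.6058 + 4.5033, 10.9646 + -2.6000) = (17.1091, 8.3646)
End effector: (17.1091, 8.3646)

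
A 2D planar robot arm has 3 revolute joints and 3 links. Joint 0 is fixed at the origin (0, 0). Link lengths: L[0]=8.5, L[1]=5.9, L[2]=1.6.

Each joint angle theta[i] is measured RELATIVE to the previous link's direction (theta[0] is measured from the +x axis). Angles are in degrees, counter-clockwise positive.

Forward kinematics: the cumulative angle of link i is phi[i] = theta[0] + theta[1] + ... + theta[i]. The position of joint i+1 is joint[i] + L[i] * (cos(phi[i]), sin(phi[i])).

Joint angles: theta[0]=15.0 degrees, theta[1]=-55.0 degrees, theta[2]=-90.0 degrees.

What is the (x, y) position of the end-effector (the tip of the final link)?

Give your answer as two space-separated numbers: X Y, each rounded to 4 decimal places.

joint[0] = (0.0000, 0.0000)  (base)
link 0: phi[0] = 15 = 15 deg
  cos(15 deg) = 0.9659, sin(15 deg) = 0.2588
  joint[1] = (0.0000, 0.0000) + 8.5 * (0.9659, 0.2588) = (0.0000 + 8.2104, 0.0000 + 2.2000) = (8.2104, 2.2000)
link 1: phi[1] = 15 + -55 = -40 deg
  cos(-40 deg) = 0.7660, sin(-40 deg) = -0.6428
  joint[2] = (8.2104, 2.2000) + 5.9 * (0.7660, -0.6428) = (8.2104 + 4.5197, 2.2000 + -3.7924) = (12.7300, -1.5925)
link 2: phi[2] = 15 + -55 + -90 = -130 deg
  cos(-130 deg) = -0.6428, sin(-130 deg) = -0.7660
  joint[3] = (12.7300, -1.5925) + 1.6 * (-0.6428, -0.7660) = (12.7300 + -1.0285, -1.5925 + -1.2257) = (11.7016, -2.8182)
End effector: (11.7016, -2.8182)

Answer: 11.7016 -2.8182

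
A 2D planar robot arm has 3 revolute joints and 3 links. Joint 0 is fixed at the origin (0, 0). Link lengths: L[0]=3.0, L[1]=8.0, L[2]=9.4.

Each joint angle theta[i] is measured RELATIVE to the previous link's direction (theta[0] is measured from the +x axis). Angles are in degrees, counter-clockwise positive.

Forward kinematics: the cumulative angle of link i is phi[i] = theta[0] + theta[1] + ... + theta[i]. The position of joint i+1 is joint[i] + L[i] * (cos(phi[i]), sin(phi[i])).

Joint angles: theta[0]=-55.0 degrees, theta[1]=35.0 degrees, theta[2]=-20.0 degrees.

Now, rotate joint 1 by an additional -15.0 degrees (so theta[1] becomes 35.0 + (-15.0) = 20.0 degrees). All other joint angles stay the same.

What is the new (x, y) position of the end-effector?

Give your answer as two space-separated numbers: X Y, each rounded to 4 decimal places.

joint[0] = (0.0000, 0.0000)  (base)
link 0: phi[0] = -55 = -55 deg
  cos(-55 deg) = 0.5736, sin(-55 deg) = -0.8192
  joint[1] = (0.0000, 0.0000) + 3 * (0.5736, -0.8192) = (0.0000 + 1.7207, 0.0000 + -2.4575) = (1.7207, -2.4575)
link 1: phi[1] = -55 + 20 = -35 deg
  cos(-35 deg) = 0.8192, sin(-35 deg) = -0.5736
  joint[2] = (1.7207, -2.4575) + 8 * (0.8192, -0.5736) = (1.7207 + 6.5532, -2.4575 + -4.5886) = (8.2739, -7.0461)
link 2: phi[2] = -55 + 20 + -20 = -55 deg
  cos(-55 deg) = 0.5736, sin(-55 deg) = -0.8192
  joint[3] = (8.2739, -7.0461) + 9.4 * (0.5736, -0.8192) = (8.2739 + 5.3916, -7.0461 + -7.7000) = (13.6656, -14.7461)
End effector: (13.6656, -14.7461)

Answer: 13.6656 -14.7461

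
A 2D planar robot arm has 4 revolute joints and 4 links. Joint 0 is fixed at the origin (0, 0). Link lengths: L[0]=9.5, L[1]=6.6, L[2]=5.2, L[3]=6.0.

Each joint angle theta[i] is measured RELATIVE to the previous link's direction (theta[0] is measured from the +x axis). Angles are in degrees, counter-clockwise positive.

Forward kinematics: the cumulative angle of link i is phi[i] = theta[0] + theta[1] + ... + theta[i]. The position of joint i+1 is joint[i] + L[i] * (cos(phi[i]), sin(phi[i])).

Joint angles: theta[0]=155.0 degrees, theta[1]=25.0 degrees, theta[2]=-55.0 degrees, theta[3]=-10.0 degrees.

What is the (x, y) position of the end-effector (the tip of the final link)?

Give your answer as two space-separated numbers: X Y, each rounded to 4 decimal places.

joint[0] = (0.0000, 0.0000)  (base)
link 0: phi[0] = 155 = 155 deg
  cos(155 deg) = -0.9063, sin(155 deg) = 0.4226
  joint[1] = (0.0000, 0.0000) + 9.5 * (-0.9063, 0.4226) = (0.0000 + -8.6099, 0.0000 + 4.0149) = (-8.6099, 4.0149)
link 1: phi[1] = 155 + 25 = 180 deg
  cos(180 deg) = -1.0000, sin(180 deg) = 0.0000
  joint[2] = (-8.6099, 4.0149) + 6.6 * (-1.0000, 0.0000) = (-8.6099 + -6.6000, 4.0149 + 0.0000) = (-15.2099, 4.0149)
link 2: phi[2] = 155 + 25 + -55 = 125 deg
  cos(125 deg) = -0.5736, sin(125 deg) = 0.8192
  joint[3] = (-15.2099, 4.0149) + 5.2 * (-0.5736, 0.8192) = (-15.2099 + -2.9826, 4.0149 + 4.2596) = (-18.1925, 8.2745)
link 3: phi[3] = 155 + 25 + -55 + -10 = 115 deg
  cos(115 deg) = -0.4226, sin(115 deg) = 0.9063
  joint[4] = (-18.1925, 8.2745) + 6 * (-0.4226, 0.9063) = (-18.1925 + -2.5357, 8.2745 + 5.4378) = (-20.7282, 13.7123)
End effector: (-20.7282, 13.7123)

Answer: -20.7282 13.7123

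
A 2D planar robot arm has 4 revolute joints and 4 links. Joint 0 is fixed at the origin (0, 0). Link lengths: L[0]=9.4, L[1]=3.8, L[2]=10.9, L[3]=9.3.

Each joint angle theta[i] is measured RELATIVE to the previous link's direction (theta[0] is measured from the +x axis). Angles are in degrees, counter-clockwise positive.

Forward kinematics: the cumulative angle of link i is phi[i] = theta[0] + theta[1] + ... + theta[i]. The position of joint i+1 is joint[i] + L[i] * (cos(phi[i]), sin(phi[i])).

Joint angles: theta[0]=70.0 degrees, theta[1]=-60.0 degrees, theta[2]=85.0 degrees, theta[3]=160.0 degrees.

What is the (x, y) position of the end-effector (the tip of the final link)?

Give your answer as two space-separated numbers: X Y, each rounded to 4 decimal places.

Answer: 3.6002 11.3684

Derivation:
joint[0] = (0.0000, 0.0000)  (base)
link 0: phi[0] = 70 = 70 deg
  cos(70 deg) = 0.3420, sin(70 deg) = 0.9397
  joint[1] = (0.0000, 0.0000) + 9.4 * (0.3420, 0.9397) = (0.0000 + 3.2150, 0.0000 + 8.8331) = (3.2150, 8.8331)
link 1: phi[1] = 70 + -60 = 10 deg
  cos(10 deg) = 0.9848, sin(10 deg) = 0.1736
  joint[2] = (3.2150, 8.8331) + 3.8 * (0.9848, 0.1736) = (3.2150 + 3.7423, 8.8331 + 0.6599) = (6.9573, 9.4930)
link 2: phi[2] = 70 + -60 + 85 = 95 deg
  cos(95 deg) = -0.0872, sin(95 deg) = 0.9962
  joint[3] = (6.9573, 9.4930) + 10.9 * (-0.0872, 0.9962) = (6.9573 + -0.9500, 9.4930 + 10.8585) = (6.0073, 20.3515)
link 3: phi[3] = 70 + -60 + 85 + 160 = 255 deg
  cos(255 deg) = -0.2588, sin(255 deg) = -0.9659
  joint[4] = (6.0073, 20.3515) + 9.3 * (-0.2588, -0.9659) = (6.0073 + -2.4070, 20.3515 + -8.9831) = (3.6002, 11.3684)
End effector: (3.6002, 11.3684)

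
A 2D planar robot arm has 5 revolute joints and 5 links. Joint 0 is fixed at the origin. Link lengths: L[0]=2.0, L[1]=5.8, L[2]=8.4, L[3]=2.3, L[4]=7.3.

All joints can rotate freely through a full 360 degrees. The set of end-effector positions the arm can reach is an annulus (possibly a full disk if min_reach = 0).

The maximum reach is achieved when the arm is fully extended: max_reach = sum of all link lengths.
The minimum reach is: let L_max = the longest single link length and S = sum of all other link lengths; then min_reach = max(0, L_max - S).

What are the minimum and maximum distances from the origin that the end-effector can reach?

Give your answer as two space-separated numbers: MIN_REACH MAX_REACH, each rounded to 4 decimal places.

Link lengths: [2.0, 5.8, 8.4, 2.3, 7.3]
max_reach = 2 + 5.8 + 8.4 + 2.3 + 7.3 = 25.8
L_max = max([2.0, 5.8, 8.4, 2.3, 7.3]) = 8.4
S (sum of others) = 25.8 - 8.4 = 17.4
min_reach = max(0, 8.4 - 17.4) = max(0, -9) = 0

Answer: 0.0000 25.8000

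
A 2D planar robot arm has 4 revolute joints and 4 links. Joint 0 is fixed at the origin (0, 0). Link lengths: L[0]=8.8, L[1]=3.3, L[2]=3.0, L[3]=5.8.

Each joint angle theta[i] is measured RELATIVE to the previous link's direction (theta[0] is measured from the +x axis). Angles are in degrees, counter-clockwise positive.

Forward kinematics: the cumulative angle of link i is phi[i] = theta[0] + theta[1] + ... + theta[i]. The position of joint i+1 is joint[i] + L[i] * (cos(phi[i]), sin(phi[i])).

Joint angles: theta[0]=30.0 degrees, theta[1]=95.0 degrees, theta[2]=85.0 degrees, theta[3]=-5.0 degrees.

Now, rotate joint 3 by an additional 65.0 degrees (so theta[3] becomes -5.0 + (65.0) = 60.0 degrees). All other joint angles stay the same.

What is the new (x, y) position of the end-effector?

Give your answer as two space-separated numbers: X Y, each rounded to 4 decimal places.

Answer: 3.1301 -0.1968

Derivation:
joint[0] = (0.0000, 0.0000)  (base)
link 0: phi[0] = 30 = 30 deg
  cos(30 deg) = 0.8660, sin(30 deg) = 0.5000
  joint[1] = (0.0000, 0.0000) + 8.8 * (0.8660, 0.5000) = (0.0000 + 7.6210, 0.0000 + 4.4000) = (7.6210, 4.4000)
link 1: phi[1] = 30 + 95 = 125 deg
  cos(125 deg) = -0.5736, sin(125 deg) = 0.8192
  joint[2] = (7.6210, 4.4000) + 3.3 * (-0.5736, 0.8192) = (7.6210 + -1.8928, 4.4000 + 2.7032) = (5.7282, 7.1032)
link 2: phi[2] = 30 + 95 + 85 = 210 deg
  cos(210 deg) = -0.8660, sin(210 deg) = -0.5000
  joint[3] = (5.7282, 7.1032) + 3 * (-0.8660, -0.5000) = (5.7282 + -2.5981, 7.1032 + -1.5000) = (3.1301, 5.6032)
link 3: phi[3] = 30 + 95 + 85 + 60 = 270 deg
  cos(270 deg) = -0.0000, sin(270 deg) = -1.0000
  joint[4] = (3.1301, 5.6032) + 5.8 * (-0.0000, -1.0000) = (3.1301 + -0.0000, 5.6032 + -5.8000) = (3.1301, -0.1968)
End effector: (3.1301, -0.1968)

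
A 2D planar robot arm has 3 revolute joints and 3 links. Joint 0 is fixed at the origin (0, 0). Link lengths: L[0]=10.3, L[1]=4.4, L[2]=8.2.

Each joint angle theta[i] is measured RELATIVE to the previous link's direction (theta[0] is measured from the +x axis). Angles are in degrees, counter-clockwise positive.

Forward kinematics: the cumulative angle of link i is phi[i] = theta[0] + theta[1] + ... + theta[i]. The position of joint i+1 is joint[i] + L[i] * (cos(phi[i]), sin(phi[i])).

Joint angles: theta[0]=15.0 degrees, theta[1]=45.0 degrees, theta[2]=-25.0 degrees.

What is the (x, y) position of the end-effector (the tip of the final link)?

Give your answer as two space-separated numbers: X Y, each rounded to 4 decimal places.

joint[0] = (0.0000, 0.0000)  (base)
link 0: phi[0] = 15 = 15 deg
  cos(15 deg) = 0.9659, sin(15 deg) = 0.2588
  joint[1] = (0.0000, 0.0000) + 10.3 * (0.9659, 0.2588) = (0.0000 + 9.9490, 0.0000 + 2.6658) = (9.9490, 2.6658)
link 1: phi[1] = 15 + 45 = 60 deg
  cos(60 deg) = 0.5000, sin(60 deg) = 0.8660
  joint[2] = (9.9490, 2.6658) + 4.4 * (0.5000, 0.8660) = (9.9490 + 2.2000, 2.6658 + 3.8105) = (12.1490, 6.4763)
link 2: phi[2] = 15 + 45 + -25 = 35 deg
  cos(35 deg) = 0.8192, sin(35 deg) = 0.5736
  joint[3] = (12.1490, 6.4763) + 8.2 * (0.8192, 0.5736) = (12.1490 + 6.7170, 6.4763 + 4.7033) = (18.8661, 11.1797)
End effector: (18.8661, 11.1797)

Answer: 18.8661 11.1797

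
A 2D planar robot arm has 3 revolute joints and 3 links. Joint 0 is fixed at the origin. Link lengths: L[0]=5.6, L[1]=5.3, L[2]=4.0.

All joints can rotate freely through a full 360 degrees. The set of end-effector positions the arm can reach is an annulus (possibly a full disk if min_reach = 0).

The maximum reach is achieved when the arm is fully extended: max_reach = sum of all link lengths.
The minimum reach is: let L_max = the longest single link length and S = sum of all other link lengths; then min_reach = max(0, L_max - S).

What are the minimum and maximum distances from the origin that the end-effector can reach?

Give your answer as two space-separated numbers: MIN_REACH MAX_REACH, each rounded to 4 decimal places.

Answer: 0.0000 14.9000

Derivation:
Link lengths: [5.6, 5.3, 4.0]
max_reach = 5.6 + 5.3 + 4 = 14.9
L_max = max([5.6, 5.3, 4.0]) = 5.6
S (sum of others) = 14.9 - 5.6 = 9.3
min_reach = max(0, 5.6 - 9.3) = max(0, -3.7) = 0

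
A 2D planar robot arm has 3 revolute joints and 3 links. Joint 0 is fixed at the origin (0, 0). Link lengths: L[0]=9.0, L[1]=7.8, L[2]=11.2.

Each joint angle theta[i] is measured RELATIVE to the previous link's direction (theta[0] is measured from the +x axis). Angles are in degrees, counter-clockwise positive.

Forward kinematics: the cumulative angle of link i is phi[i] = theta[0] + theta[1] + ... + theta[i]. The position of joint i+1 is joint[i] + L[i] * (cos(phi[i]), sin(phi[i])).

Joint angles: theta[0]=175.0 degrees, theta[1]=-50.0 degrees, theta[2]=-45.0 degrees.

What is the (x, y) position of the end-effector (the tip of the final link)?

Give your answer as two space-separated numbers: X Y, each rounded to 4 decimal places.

Answer: -11.4948 18.2036

Derivation:
joint[0] = (0.0000, 0.0000)  (base)
link 0: phi[0] = 175 = 175 deg
  cos(175 deg) = -0.9962, sin(175 deg) = 0.0872
  joint[1] = (0.0000, 0.0000) + 9 * (-0.9962, 0.0872) = (0.0000 + -8.9658, 0.0000 + 0.7844) = (-8.9658, 0.7844)
link 1: phi[1] = 175 + -50 = 125 deg
  cos(125 deg) = -0.5736, sin(125 deg) = 0.8192
  joint[2] = (-8.9658, 0.7844) + 7.8 * (-0.5736, 0.8192) = (-8.9658 + -4.4739, 0.7844 + 6.3894) = (-13.4396, 7.1738)
link 2: phi[2] = 175 + -50 + -45 = 80 deg
  cos(80 deg) = 0.1736, sin(80 deg) = 0.9848
  joint[3] = (-13.4396, 7.1738) + 11.2 * (0.1736, 0.9848) = (-13.4396 + 1.9449, 7.1738 + 11.0298) = (-11.4948, 18.2036)
End effector: (-11.4948, 18.2036)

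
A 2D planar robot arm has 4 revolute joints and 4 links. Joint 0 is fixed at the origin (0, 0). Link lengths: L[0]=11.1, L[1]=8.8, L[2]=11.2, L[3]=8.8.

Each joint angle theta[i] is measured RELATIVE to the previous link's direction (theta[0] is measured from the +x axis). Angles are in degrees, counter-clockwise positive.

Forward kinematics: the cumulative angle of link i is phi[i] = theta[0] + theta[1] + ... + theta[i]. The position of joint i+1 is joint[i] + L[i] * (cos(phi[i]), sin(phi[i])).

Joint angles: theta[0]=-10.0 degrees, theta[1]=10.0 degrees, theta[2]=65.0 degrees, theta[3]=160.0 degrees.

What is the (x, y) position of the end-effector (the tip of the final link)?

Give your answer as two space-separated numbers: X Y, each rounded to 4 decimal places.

joint[0] = (0.0000, 0.0000)  (base)
link 0: phi[0] = -10 = -10 deg
  cos(-10 deg) = 0.9848, sin(-10 deg) = -0.1736
  joint[1] = (0.0000, 0.0000) + 11.1 * (0.9848, -0.1736) = (0.0000 + 10.9314, 0.0000 + -1.9275) = (10.9314, -1.9275)
link 1: phi[1] = -10 + 10 = 0 deg
  cos(0 deg) = 1.0000, sin(0 deg) = 0.0000
  joint[2] = (10.9314, -1.9275) + 8.8 * (1.0000, 0.0000) = (10.9314 + 8.8000, -1.9275 + 0.0000) = (19.7314, -1.9275)
link 2: phi[2] = -10 + 10 + 65 = 65 deg
  cos(65 deg) = 0.4226, sin(65 deg) = 0.9063
  joint[3] = (19.7314, -1.9275) + 11.2 * (0.4226, 0.9063) = (19.7314 + 4.7333, -1.9275 + 10.1506) = (24.4647, 8.2232)
link 3: phi[3] = -10 + 10 + 65 + 160 = 225 deg
  cos(225 deg) = -0.7071, sin(225 deg) = -0.7071
  joint[4] = (24.4647, 8.2232) + 8.8 * (-0.7071, -0.7071) = (24.4647 + -6.2225, 8.2232 + -6.2225) = (18.2422, 2.0006)
End effector: (18.2422, 2.0006)

Answer: 18.2422 2.0006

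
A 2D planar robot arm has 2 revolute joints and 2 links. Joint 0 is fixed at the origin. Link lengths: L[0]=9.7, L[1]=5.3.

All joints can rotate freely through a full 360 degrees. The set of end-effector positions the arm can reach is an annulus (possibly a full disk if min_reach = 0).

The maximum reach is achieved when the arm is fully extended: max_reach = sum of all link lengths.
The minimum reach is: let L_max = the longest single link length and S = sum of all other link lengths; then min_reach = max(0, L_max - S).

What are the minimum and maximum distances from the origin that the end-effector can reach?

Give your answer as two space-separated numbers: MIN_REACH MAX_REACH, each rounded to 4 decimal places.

Link lengths: [9.7, 5.3]
max_reach = 9.7 + 5.3 = 15
L_max = max([9.7, 5.3]) = 9.7
S (sum of others) = 15 - 9.7 = 5.3
min_reach = max(0, 9.7 - 5.3) = max(0, 4.4) = 4.4

Answer: 4.4000 15.0000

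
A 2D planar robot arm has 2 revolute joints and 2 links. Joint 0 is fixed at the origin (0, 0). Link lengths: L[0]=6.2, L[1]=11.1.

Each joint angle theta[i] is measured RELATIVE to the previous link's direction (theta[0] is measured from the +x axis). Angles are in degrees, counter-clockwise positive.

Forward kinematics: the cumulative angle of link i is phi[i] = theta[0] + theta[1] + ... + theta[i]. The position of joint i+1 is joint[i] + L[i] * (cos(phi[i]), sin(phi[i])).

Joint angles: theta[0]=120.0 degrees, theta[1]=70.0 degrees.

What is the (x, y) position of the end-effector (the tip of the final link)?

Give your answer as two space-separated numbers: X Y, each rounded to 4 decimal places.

Answer: -14.0314 3.4419

Derivation:
joint[0] = (0.0000, 0.0000)  (base)
link 0: phi[0] = 120 = 120 deg
  cos(120 deg) = -0.5000, sin(120 deg) = 0.8660
  joint[1] = (0.0000, 0.0000) + 6.2 * (-0.5000, 0.8660) = (0.0000 + -3.1000, 0.0000 + 5.3694) = (-3.1000, 5.3694)
link 1: phi[1] = 120 + 70 = 190 deg
  cos(190 deg) = -0.9848, sin(190 deg) = -0.1736
  joint[2] = (-3.1000, 5.3694) + 11.1 * (-0.9848, -0.1736) = (-3.1000 + -10.9314, 5.3694 + -1.9275) = (-14.0314, 3.4419)
End effector: (-14.0314, 3.4419)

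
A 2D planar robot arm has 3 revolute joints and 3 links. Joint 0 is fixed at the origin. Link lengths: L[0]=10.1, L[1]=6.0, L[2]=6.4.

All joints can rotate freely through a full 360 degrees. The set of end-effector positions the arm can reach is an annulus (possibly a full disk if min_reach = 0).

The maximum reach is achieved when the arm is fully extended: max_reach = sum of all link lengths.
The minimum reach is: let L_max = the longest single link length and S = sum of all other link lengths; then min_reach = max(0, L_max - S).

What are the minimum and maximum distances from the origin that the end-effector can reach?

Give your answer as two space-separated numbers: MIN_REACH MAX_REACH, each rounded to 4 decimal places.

Answer: 0.0000 22.5000

Derivation:
Link lengths: [10.1, 6.0, 6.4]
max_reach = 10.1 + 6 + 6.4 = 22.5
L_max = max([10.1, 6.0, 6.4]) = 10.1
S (sum of others) = 22.5 - 10.1 = 12.4
min_reach = max(0, 10.1 - 12.4) = max(0, -2.3) = 0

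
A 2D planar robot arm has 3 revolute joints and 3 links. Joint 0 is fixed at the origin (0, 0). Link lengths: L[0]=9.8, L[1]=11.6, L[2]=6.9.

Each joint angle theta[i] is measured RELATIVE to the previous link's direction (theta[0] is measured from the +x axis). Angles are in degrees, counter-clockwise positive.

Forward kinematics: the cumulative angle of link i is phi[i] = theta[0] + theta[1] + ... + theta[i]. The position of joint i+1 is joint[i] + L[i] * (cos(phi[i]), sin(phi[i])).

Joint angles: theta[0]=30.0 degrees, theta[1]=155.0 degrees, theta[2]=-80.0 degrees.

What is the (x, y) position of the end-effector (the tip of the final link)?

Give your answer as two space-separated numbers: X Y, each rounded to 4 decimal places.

Answer: -4.8547 10.5539

Derivation:
joint[0] = (0.0000, 0.0000)  (base)
link 0: phi[0] = 30 = 30 deg
  cos(30 deg) = 0.8660, sin(30 deg) = 0.5000
  joint[1] = (0.0000, 0.0000) + 9.8 * (0.8660, 0.5000) = (0.0000 + 8.4870, 0.0000 + 4.9000) = (8.4870, 4.9000)
link 1: phi[1] = 30 + 155 = 185 deg
  cos(185 deg) = -0.9962, sin(185 deg) = -0.0872
  joint[2] = (8.4870, 4.9000) + 11.6 * (-0.9962, -0.0872) = (8.4870 + -11.5559, 4.9000 + -1.0110) = (-3.0688, 3.8890)
link 2: phi[2] = 30 + 155 + -80 = 105 deg
  cos(105 deg) = -0.2588, sin(105 deg) = 0.9659
  joint[3] = (-3.0688, 3.8890) + 6.9 * (-0.2588, 0.9659) = (-3.0688 + -1.7859, 3.8890 + 6.6649) = (-4.8547, 10.5539)
End effector: (-4.8547, 10.5539)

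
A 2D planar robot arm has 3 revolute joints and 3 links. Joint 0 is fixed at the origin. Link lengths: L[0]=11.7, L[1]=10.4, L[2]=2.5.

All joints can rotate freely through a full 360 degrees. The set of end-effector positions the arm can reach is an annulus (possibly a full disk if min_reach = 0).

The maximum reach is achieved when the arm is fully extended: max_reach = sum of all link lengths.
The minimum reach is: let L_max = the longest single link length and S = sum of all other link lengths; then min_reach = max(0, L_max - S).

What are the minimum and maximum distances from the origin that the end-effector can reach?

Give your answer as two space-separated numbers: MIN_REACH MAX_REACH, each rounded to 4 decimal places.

Link lengths: [11.7, 10.4, 2.5]
max_reach = 11.7 + 10.4 + 2.5 = 24.6
L_max = max([11.7, 10.4, 2.5]) = 11.7
S (sum of others) = 24.6 - 11.7 = 12.9
min_reach = max(0, 11.7 - 12.9) = max(0, -1.2) = 0

Answer: 0.0000 24.6000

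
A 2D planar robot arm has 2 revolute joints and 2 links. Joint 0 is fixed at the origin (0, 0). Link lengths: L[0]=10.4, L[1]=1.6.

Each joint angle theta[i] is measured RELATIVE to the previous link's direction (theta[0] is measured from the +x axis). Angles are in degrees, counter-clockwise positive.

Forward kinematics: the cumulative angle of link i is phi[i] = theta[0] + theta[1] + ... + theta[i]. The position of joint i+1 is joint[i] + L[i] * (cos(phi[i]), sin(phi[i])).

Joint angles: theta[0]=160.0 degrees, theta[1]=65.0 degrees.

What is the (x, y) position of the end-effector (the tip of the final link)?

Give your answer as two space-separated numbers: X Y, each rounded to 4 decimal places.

Answer: -10.9042 2.4256

Derivation:
joint[0] = (0.0000, 0.0000)  (base)
link 0: phi[0] = 160 = 160 deg
  cos(160 deg) = -0.9397, sin(160 deg) = 0.3420
  joint[1] = (0.0000, 0.0000) + 10.4 * (-0.9397, 0.3420) = (0.0000 + -9.7728, 0.0000 + 3.5570) = (-9.7728, 3.5570)
link 1: phi[1] = 160 + 65 = 225 deg
  cos(225 deg) = -0.7071, sin(225 deg) = -0.7071
  joint[2] = (-9.7728, 3.5570) + 1.6 * (-0.7071, -0.7071) = (-9.7728 + -1.1314, 3.5570 + -1.1314) = (-10.9042, 2.4256)
End effector: (-10.9042, 2.4256)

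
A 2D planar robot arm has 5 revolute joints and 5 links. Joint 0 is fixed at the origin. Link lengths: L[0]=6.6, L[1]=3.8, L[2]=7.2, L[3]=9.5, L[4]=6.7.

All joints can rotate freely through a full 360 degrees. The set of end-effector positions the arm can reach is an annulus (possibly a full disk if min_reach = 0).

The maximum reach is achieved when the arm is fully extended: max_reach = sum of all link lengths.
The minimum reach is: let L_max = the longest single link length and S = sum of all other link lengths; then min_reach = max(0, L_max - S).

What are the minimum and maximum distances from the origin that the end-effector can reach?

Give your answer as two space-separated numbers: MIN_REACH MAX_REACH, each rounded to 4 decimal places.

Link lengths: [6.6, 3.8, 7.2, 9.5, 6.7]
max_reach = 6.6 + 3.8 + 7.2 + 9.5 + 6.7 = 33.8
L_max = max([6.6, 3.8, 7.2, 9.5, 6.7]) = 9.5
S (sum of others) = 33.8 - 9.5 = 24.3
min_reach = max(0, 9.5 - 24.3) = max(0, -14.8) = 0

Answer: 0.0000 33.8000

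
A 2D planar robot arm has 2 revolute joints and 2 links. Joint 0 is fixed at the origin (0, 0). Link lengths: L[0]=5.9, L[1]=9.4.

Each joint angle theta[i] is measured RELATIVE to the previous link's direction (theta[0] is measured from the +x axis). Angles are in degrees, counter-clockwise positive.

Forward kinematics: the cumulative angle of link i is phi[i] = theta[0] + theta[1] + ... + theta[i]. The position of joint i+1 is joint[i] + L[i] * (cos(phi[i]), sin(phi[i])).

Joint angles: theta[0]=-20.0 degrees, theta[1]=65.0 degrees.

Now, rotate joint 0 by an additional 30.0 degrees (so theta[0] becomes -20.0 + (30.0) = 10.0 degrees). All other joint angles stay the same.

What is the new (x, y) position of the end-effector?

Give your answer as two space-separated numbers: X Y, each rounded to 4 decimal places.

joint[0] = (0.0000, 0.0000)  (base)
link 0: phi[0] = 10 = 10 deg
  cos(10 deg) = 0.9848, sin(10 deg) = 0.1736
  joint[1] = (0.0000, 0.0000) + 5.9 * (0.9848, 0.1736) = (0.0000 + 5.8104, 0.0000 + 1.0245) = (5.8104, 1.0245)
link 1: phi[1] = 10 + 65 = 75 deg
  cos(75 deg) = 0.2588, sin(75 deg) = 0.9659
  joint[2] = (5.8104, 1.0245) + 9.4 * (0.2588, 0.9659) = (5.8104 + 2.4329, 1.0245 + 9.0797) = (8.2433, 10.1042)
End effector: (8.2433, 10.1042)

Answer: 8.2433 10.1042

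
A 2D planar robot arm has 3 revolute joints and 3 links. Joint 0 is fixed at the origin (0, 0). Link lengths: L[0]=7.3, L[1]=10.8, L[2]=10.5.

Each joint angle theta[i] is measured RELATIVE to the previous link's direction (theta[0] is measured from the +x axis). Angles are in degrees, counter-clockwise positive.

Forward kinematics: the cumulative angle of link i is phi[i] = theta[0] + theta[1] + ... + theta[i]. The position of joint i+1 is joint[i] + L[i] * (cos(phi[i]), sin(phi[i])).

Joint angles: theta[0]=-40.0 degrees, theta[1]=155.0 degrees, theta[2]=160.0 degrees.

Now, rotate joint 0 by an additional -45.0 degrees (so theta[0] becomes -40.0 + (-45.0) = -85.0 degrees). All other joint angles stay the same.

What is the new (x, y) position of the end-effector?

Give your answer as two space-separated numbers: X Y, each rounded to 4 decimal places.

Answer: -2.4192 -5.1670

Derivation:
joint[0] = (0.0000, 0.0000)  (base)
link 0: phi[0] = -85 = -85 deg
  cos(-85 deg) = 0.0872, sin(-85 deg) = -0.9962
  joint[1] = (0.0000, 0.0000) + 7.3 * (0.0872, -0.9962) = (0.0000 + 0.6362, 0.0000 + -7.2722) = (0.6362, -7.2722)
link 1: phi[1] = -85 + 155 = 70 deg
  cos(70 deg) = 0.3420, sin(70 deg) = 0.9397
  joint[2] = (0.6362, -7.2722) + 10.8 * (0.3420, 0.9397) = (0.6362 + 3.6938, -7.2722 + 10.1487) = (4.3301, 2.8765)
link 2: phi[2] = -85 + 155 + 160 = 230 deg
  cos(230 deg) = -0.6428, sin(230 deg) = -0.7660
  joint[3] = (4.3301, 2.8765) + 10.5 * (-0.6428, -0.7660) = (4.3301 + -6.7493, 2.8765 + -8.0435) = (-2.4192, -5.1670)
End effector: (-2.4192, -5.1670)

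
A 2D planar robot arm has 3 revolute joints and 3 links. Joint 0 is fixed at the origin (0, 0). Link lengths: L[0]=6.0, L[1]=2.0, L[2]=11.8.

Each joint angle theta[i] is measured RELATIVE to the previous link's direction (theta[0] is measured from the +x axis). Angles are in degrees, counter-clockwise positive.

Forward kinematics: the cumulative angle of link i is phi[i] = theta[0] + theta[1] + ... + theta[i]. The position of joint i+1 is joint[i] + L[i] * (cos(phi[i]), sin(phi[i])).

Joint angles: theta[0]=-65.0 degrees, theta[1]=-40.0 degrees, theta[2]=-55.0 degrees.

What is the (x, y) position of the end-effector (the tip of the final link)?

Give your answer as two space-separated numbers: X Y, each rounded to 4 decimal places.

Answer: -9.0703 -11.4055

Derivation:
joint[0] = (0.0000, 0.0000)  (base)
link 0: phi[0] = -65 = -65 deg
  cos(-65 deg) = 0.4226, sin(-65 deg) = -0.9063
  joint[1] = (0.0000, 0.0000) + 6 * (0.4226, -0.9063) = (0.0000 + 2.5357, 0.0000 + -5.4378) = (2.5357, -5.4378)
link 1: phi[1] = -65 + -40 = -105 deg
  cos(-105 deg) = -0.2588, sin(-105 deg) = -0.9659
  joint[2] = (2.5357, -5.4378) + 2 * (-0.2588, -0.9659) = (2.5357 + -0.5176, -5.4378 + -1.9319) = (2.0181, -7.3697)
link 2: phi[2] = -65 + -40 + -55 = -160 deg
  cos(-160 deg) = -0.9397, sin(-160 deg) = -0.3420
  joint[3] = (2.0181, -7.3697) + 11.8 * (-0.9397, -0.3420) = (2.0181 + -11.0884, -7.3697 + -4.0358) = (-9.0703, -11.4055)
End effector: (-9.0703, -11.4055)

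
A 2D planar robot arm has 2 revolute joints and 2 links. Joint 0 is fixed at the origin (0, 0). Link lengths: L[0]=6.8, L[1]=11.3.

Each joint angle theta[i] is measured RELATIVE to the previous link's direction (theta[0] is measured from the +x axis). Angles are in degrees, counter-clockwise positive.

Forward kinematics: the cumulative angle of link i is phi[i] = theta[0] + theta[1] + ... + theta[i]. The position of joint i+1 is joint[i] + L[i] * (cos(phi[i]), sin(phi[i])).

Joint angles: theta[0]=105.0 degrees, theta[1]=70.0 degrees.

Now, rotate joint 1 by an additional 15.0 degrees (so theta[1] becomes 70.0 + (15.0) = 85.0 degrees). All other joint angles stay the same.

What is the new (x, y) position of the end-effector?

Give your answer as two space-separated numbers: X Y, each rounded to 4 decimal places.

joint[0] = (0.0000, 0.0000)  (base)
link 0: phi[0] = 105 = 105 deg
  cos(105 deg) = -0.2588, sin(105 deg) = 0.9659
  joint[1] = (0.0000, 0.0000) + 6.8 * (-0.2588, 0.9659) = (0.0000 + -1.7600, 0.0000 + 6.5683) = (-1.7600, 6.5683)
link 1: phi[1] = 105 + 85 = 190 deg
  cos(190 deg) = -0.9848, sin(190 deg) = -0.1736
  joint[2] = (-1.7600, 6.5683) + 11.3 * (-0.9848, -0.1736) = (-1.7600 + -11.1283, 6.5683 + -1.9622) = (-12.8883, 4.6061)
End effector: (-12.8883, 4.6061)

Answer: -12.8883 4.6061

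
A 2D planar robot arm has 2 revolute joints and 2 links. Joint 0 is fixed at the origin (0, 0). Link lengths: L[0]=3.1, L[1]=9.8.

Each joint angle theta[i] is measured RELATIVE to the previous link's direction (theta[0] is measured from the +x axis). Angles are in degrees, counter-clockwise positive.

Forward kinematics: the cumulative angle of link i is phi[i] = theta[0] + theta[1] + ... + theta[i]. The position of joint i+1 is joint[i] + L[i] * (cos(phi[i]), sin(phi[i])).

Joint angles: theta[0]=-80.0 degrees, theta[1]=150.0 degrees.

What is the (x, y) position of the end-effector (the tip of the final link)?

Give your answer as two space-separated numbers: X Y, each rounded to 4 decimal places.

joint[0] = (0.0000, 0.0000)  (base)
link 0: phi[0] = -80 = -80 deg
  cos(-80 deg) = 0.1736, sin(-80 deg) = -0.9848
  joint[1] = (0.0000, 0.0000) + 3.1 * (0.1736, -0.9848) = (0.0000 + 0.5383, 0.0000 + -3.0529) = (0.5383, -3.0529)
link 1: phi[1] = -80 + 150 = 70 deg
  cos(70 deg) = 0.3420, sin(70 deg) = 0.9397
  joint[2] = (0.5383, -3.0529) + 9.8 * (0.3420, 0.9397) = (0.5383 + 3.3518, -3.0529 + 9.2090) = (3.8901, 6.1561)
End effector: (3.8901, 6.1561)

Answer: 3.8901 6.1561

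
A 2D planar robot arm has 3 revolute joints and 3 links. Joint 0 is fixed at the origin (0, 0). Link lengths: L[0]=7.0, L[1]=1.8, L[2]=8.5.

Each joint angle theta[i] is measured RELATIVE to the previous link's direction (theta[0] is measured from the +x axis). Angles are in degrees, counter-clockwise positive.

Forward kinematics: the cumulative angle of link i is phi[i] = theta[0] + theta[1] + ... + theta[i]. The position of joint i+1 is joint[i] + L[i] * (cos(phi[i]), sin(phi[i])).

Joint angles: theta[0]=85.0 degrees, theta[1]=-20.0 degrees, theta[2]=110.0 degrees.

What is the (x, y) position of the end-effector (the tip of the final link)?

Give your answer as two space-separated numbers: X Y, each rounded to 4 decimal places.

joint[0] = (0.0000, 0.0000)  (base)
link 0: phi[0] = 85 = 85 deg
  cos(85 deg) = 0.0872, sin(85 deg) = 0.9962
  joint[1] = (0.0000, 0.0000) + 7 * (0.0872, 0.9962) = (0.0000 + 0.6101, 0.0000 + 6.9734) = (0.6101, 6.9734)
link 1: phi[1] = 85 + -20 = 65 deg
  cos(65 deg) = 0.4226, sin(65 deg) = 0.9063
  joint[2] = (0.6101, 6.9734) + 1.8 * (0.4226, 0.9063) = (0.6101 + 0.7607, 6.9734 + 1.6314) = (1.3708, 8.6047)
link 2: phi[2] = 85 + -20 + 110 = 175 deg
  cos(175 deg) = -0.9962, sin(175 deg) = 0.0872
  joint[3] = (1.3708, 8.6047) + 8.5 * (-0.9962, 0.0872) = (1.3708 + -8.4677, 8.6047 + 0.7408) = (-7.0969, 9.3455)
End effector: (-7.0969, 9.3455)

Answer: -7.0969 9.3455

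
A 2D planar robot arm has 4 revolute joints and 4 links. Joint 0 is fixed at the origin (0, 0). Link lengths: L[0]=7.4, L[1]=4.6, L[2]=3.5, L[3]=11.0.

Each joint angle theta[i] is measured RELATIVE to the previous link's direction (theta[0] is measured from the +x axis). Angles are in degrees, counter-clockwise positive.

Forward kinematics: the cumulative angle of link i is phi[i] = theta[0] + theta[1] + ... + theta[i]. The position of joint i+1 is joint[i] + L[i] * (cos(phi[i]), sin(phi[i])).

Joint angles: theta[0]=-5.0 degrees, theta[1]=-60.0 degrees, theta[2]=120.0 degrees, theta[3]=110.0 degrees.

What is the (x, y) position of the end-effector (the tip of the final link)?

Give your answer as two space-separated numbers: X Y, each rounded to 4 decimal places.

Answer: 0.6982 0.9001

Derivation:
joint[0] = (0.0000, 0.0000)  (base)
link 0: phi[0] = -5 = -5 deg
  cos(-5 deg) = 0.9962, sin(-5 deg) = -0.0872
  joint[1] = (0.0000, 0.0000) + 7.4 * (0.9962, -0.0872) = (0.0000 + 7.3718, 0.0000 + -0.6450) = (7.3718, -0.6450)
link 1: phi[1] = -5 + -60 = -65 deg
  cos(-65 deg) = 0.4226, sin(-65 deg) = -0.9063
  joint[2] = (7.3718, -0.6450) + 4.6 * (0.4226, -0.9063) = (7.3718 + 1.9440, -0.6450 + -4.1690) = (9.3159, -4.8140)
link 2: phi[2] = -5 + -60 + 120 = 55 deg
  cos(55 deg) = 0.5736, sin(55 deg) = 0.8192
  joint[3] = (9.3159, -4.8140) + 3.5 * (0.5736, 0.8192) = (9.3159 + 2.0075, -4.8140 + 2.8670) = (11.3234, -1.9469)
link 3: phi[3] = -5 + -60 + 120 + 110 = 165 deg
  cos(165 deg) = -0.9659, sin(165 deg) = 0.2588
  joint[4] = (11.3234, -1.9469) + 11 * (-0.9659, 0.2588) = (11.3234 + -10.6252, -1.9469 + 2.8470) = (0.6982, 0.9001)
End effector: (0.6982, 0.9001)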